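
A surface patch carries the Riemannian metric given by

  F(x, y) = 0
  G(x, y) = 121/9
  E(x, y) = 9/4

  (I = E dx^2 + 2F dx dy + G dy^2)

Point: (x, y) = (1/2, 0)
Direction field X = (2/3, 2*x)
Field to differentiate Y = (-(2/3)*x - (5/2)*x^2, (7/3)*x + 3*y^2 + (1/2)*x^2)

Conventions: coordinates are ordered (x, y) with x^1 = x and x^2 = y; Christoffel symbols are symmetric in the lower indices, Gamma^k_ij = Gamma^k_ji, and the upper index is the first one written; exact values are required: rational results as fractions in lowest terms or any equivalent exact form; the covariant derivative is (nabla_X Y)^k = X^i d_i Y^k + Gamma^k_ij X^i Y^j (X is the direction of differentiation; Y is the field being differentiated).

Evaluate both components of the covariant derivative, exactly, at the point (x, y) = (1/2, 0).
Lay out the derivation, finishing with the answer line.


E = 9/4, F = 0, G = 121/9 at the point
E_x = 0, E_y = 0, F_x = 0, F_y = 0, G_x = 0, G_y = 0
EG - F^2 = 121/4;  g^inv = (4/121) * [[121/9, 0], [0, 9/4]]
first-kind symbols [ij,l] = (1/2)(d_i g_jl + d_j g_il - d_l g_ij): [xx,x] = E_x/2 = 0, [xx,y] = F_x - E_y/2 = 0, [xy,x] = E_y/2 = 0, [xy,y] = G_x/2 = 0, [yy,x] = F_y - G_x/2 = 0, [yy,y] = G_y/2 = 0
Gamma^x_ij = (G*[ij,x] - F*[ij,y])/(EG - F^2), Gamma^y_ij = (E*[ij,y] - F*[ij,x])/(EG - F^2)
Gamma_xxx = 0, Gamma_xxy = 0, Gamma_xyy = 0, Gamma_yxx = 0, Gamma_yxy = 0, Gamma_yyy = 0
X = (2/3, 1), Y = (-23/24, 31/24) at the point

Answer: (nabla_X Y)^x = -19/9, (nabla_X Y)^y = 17/9


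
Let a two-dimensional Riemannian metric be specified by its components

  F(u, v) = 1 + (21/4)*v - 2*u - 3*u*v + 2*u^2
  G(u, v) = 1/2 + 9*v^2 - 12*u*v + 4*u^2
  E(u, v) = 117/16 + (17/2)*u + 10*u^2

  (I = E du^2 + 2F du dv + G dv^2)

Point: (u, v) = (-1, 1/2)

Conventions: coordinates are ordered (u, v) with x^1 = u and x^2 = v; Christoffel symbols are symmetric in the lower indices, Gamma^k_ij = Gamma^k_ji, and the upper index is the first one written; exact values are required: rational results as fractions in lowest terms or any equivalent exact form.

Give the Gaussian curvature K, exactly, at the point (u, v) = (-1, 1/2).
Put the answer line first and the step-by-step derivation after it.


Answer: K = 456256/866761

E = 141/16, F = 73/8, G = 51/4, EG - F^2 = 931/32 at the point
E_u = -23/2, E_v = 0, F_u = -15/2, F_v = 33/4, G_u = -14, G_v = 21
E_vv = 0, F_uv = -3, G_uu = 8
Brioschi: K = (det M1 - det M2) / (EG - F^2)^2 with the standard first/second-derivative matrices M1, M2.
M1 = [[-E_vv/2 + F_uv - G_uu/2, E_u/2, F_u - E_v/2], [F_v - G_u/2, E, F], [G_v/2, F, G]] = [[-7, -23/4, -15/2], [61/4, 141/16, 73/8], [21/2, 73/8, 51/4]]; det M1 = 55/4
M2 = [[0, E_v/2, G_u/2], [E_v/2, E, F], [G_u/2, F, G]] = [[0, 0, -7], [0, 141/16, 73/8], [-7, 73/8, 51/4]]; det M2 = -6909/16
det M1 - det M2 = 7129/16; K = 7129/16 / (931/32)^2 = 456256/866761


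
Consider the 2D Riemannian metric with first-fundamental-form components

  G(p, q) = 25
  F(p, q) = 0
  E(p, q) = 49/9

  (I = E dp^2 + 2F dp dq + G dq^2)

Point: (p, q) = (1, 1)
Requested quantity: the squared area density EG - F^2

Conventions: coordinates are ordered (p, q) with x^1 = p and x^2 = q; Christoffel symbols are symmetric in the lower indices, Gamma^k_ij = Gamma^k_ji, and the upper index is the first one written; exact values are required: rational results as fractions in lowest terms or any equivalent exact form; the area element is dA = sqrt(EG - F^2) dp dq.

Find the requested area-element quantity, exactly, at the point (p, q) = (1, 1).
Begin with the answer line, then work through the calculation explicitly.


Answer: EG - F^2 = 1225/9

E = 49/9, F = 0, G = 25; EG - F^2 = 1225/9


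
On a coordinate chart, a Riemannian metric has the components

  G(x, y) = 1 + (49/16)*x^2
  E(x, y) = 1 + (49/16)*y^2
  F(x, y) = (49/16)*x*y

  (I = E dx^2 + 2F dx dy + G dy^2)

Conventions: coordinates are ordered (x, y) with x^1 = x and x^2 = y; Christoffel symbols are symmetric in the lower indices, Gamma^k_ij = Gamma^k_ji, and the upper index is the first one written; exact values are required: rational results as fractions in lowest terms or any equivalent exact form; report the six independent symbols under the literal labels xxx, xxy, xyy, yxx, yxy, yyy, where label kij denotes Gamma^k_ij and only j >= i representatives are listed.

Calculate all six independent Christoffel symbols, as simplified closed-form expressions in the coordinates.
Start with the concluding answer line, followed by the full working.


Answer: Gamma_xxx = 0, Gamma_xxy = 49*y/(49*x^2 + 49*y^2 + 16), Gamma_xyy = 0, Gamma_yxx = 0, Gamma_yxy = 49*x/(49*x^2 + 49*y^2 + 16), Gamma_yyy = 0

E = 1 + (49/16)*y^2; F = (49/16)*x*y; G = 1 + (49/16)*x^2
Gamma^k_ij = (1/2) g^{kl} (d_i g_jl + d_j g_il - d_l g_ij), with g^inv = (1/(EG-F^2)) [[G, -F], [-F, E]]
first partials: E_x = 0, E_y = (49/8)*y, F_x = (49/16)*y, F_y = (49/16)*x, G_x = (49/8)*x, G_y = 0
D = EG - F^2 = 1 + (49/16)*y^2 + (49/16)*x^2
expanded: Gamma^x_xx = (G E_x - 2F F_x + F E_y)/(2D), Gamma^x_xy = (G E_y - F G_x)/(2D), Gamma^x_yy = (2G F_y - G G_x - F G_y)/(2D), Gamma^y_xx = (2E F_x - E E_y - F E_x)/(2D), Gamma^y_xy = (E G_x - F E_y)/(2D), Gamma^y_yy = (E G_y - 2F F_y + F G_x)/(2D); substitute and cancel common factors


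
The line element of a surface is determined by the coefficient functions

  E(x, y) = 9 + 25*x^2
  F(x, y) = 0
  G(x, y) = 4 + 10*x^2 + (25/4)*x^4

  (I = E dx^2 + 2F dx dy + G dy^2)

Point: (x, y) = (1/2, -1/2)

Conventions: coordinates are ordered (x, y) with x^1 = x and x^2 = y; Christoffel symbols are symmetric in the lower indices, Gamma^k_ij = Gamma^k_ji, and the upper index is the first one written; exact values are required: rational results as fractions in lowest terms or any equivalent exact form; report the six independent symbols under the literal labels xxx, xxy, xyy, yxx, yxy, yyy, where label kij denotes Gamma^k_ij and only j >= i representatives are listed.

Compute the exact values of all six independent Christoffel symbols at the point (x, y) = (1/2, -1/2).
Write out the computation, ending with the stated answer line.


E = 61/4, F = 0, G = 441/64 at the point
E_x = 25, E_y = 0, F_x = 0, F_y = 0, G_x = 105/8, G_y = 0
EG - F^2 = 26901/256;  g^inv = (256/26901) * [[441/64, 0], [0, 61/4]]
first-kind symbols [ij,l] = (1/2)(d_i g_jl + d_j g_il - d_l g_ij): [xx,x] = E_x/2 = 25/2, [xx,y] = F_x - E_y/2 = 0, [xy,x] = E_y/2 = 0, [xy,y] = G_x/2 = 105/16, [yy,x] = F_y - G_x/2 = -105/16, [yy,y] = G_y/2 = 0
Gamma^x_ij = (G*[ij,x] - F*[ij,y])/(EG - F^2), Gamma^y_ij = (E*[ij,y] - F*[ij,x])/(EG - F^2)

Answer: Gamma_xxx = 50/61, Gamma_xxy = 0, Gamma_xyy = -105/244, Gamma_yxx = 0, Gamma_yxy = 20/21, Gamma_yyy = 0


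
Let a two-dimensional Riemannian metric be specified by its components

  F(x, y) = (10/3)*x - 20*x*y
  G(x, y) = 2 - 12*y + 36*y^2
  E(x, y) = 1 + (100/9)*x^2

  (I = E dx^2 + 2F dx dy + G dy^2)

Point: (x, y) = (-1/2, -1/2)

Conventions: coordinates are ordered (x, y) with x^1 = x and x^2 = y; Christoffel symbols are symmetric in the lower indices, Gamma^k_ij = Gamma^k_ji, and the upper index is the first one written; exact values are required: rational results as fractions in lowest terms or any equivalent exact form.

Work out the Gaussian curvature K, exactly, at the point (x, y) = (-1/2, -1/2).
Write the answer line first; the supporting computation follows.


Answer: K = -405/7921

E = 34/9, F = -20/3, G = 17, EG - F^2 = 178/9 at the point
E_x = -100/9, E_y = 0, F_x = 40/3, F_y = 10, G_x = 0, G_y = -48
E_yy = 0, F_xy = -20, G_xx = 0
Brioschi: K = (det M1 - det M2) / (EG - F^2)^2 with the standard first/second-derivative matrices M1, M2.
M1 = [[-E_yy/2 + F_xy - G_xx/2, E_x/2, F_x - E_y/2], [F_y - G_x/2, E, F], [G_y/2, F, G]] = [[-20, -50/9, 40/3], [10, 34/9, -20/3], [-24, -20/3, 17]]; det M1 = -20
M2 = [[0, E_y/2, G_x/2], [E_y/2, E, F], [G_x/2, F, G]] = [[0, 0, 0], [0, 34/9, -20/3], [0, -20/3, 17]]; det M2 = 0
det M1 - det M2 = -20; K = -20 / (178/9)^2 = -405/7921


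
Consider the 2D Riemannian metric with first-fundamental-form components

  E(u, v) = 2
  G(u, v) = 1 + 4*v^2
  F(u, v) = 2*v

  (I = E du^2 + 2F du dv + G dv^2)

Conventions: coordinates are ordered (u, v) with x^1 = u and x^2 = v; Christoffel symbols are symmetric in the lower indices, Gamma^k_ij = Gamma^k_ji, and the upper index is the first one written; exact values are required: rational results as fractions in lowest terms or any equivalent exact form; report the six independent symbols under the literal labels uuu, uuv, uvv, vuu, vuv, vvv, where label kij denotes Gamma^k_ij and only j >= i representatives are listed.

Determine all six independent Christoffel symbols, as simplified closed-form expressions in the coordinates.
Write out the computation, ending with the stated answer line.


E = 2; F = 2*v; G = 1 + 4*v^2
Gamma^k_ij = (1/2) g^{kl} (d_i g_jl + d_j g_il - d_l g_ij), with g^inv = (1/(EG-F^2)) [[G, -F], [-F, E]]
first partials: E_u = 0, E_v = 0, F_u = 0, F_v = 2, G_u = 0, G_v = 8*v
D = EG - F^2 = 2 + 4*v^2
expanded: Gamma^u_uu = (G E_u - 2F F_u + F E_v)/(2D), Gamma^u_uv = (G E_v - F G_u)/(2D), Gamma^u_vv = (2G F_v - G G_u - F G_v)/(2D), Gamma^v_uu = (2E F_u - E E_v - F E_u)/(2D), Gamma^v_uv = (E G_u - F E_v)/(2D), Gamma^v_vv = (E G_v - 2F F_v + F G_u)/(2D); substitute and cancel common factors

Answer: Gamma_uuu = 0, Gamma_uuv = 0, Gamma_uvv = 1/(2*v^2 + 1), Gamma_vuu = 0, Gamma_vuv = 0, Gamma_vvv = 2*v/(2*v^2 + 1)


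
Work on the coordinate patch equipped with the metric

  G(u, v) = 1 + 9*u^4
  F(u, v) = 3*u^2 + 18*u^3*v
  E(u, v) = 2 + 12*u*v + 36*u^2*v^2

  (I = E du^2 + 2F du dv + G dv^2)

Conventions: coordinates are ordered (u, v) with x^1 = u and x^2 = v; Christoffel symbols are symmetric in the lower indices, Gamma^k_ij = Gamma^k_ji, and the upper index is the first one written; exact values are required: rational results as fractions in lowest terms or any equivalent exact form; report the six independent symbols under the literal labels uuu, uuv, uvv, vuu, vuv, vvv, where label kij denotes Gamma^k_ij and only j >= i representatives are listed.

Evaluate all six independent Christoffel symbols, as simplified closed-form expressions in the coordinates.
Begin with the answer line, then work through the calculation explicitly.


Answer: Gamma_uuu = (36*u*v^2 + 6*v)/(9*u^4 + 36*u^2*v^2 + 12*u*v + 2), Gamma_uuv = (36*u^2*v + 6*u)/(9*u^4 + 36*u^2*v^2 + 12*u*v + 2), Gamma_uvv = 0, Gamma_vuu = 18*u^2*v/(9*u^4 + 36*u^2*v^2 + 12*u*v + 2), Gamma_vuv = 18*u^3/(9*u^4 + 36*u^2*v^2 + 12*u*v + 2), Gamma_vvv = 0

E = 2 + 12*u*v + 36*u^2*v^2; F = 3*u^2 + 18*u^3*v; G = 1 + 9*u^4
Gamma^k_ij = (1/2) g^{kl} (d_i g_jl + d_j g_il - d_l g_ij), with g^inv = (1/(EG-F^2)) [[G, -F], [-F, E]]
first partials: E_u = 12*v + 72*u*v^2, E_v = 12*u + 72*u^2*v, F_u = 6*u + 54*u^2*v, F_v = 18*u^3, G_u = 36*u^3, G_v = 0
D = EG - F^2 = 2 + 12*u*v + 36*u^2*v^2 + 9*u^4
expanded: Gamma^u_uu = (G E_u - 2F F_u + F E_v)/(2D), Gamma^u_uv = (G E_v - F G_u)/(2D), Gamma^u_vv = (2G F_v - G G_u - F G_v)/(2D), Gamma^v_uu = (2E F_u - E E_v - F E_u)/(2D), Gamma^v_uv = (E G_u - F E_v)/(2D), Gamma^v_vv = (E G_v - 2F F_v + F G_u)/(2D); substitute and cancel common factors


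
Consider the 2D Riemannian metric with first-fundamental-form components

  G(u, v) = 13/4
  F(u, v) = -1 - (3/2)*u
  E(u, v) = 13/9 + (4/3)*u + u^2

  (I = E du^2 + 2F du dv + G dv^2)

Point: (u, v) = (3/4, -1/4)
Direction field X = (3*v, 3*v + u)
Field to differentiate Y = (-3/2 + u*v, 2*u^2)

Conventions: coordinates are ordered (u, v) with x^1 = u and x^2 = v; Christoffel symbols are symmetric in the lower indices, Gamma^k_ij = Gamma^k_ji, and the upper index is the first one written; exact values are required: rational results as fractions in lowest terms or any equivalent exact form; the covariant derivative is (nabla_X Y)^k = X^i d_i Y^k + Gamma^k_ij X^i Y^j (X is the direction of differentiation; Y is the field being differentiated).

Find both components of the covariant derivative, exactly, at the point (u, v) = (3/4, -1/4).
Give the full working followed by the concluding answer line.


E = 433/144, F = -17/8, G = 13/4 at the point
E_u = 17/6, E_v = 0, F_u = -3/2, F_v = 0, G_u = 0, G_v = 0
EG - F^2 = 757/144;  g^inv = (144/757) * [[13/4, 17/8], [17/8, 433/144]]
first-kind symbols [ij,l] = (1/2)(d_i g_jl + d_j g_il - d_l g_ij): [uu,u] = E_u/2 = 17/12, [uu,v] = F_u - E_v/2 = -3/2, [uv,u] = E_v/2 = 0, [uv,v] = G_u/2 = 0, [vv,u] = F_v - G_u/2 = 0, [vv,v] = G_v/2 = 0
Gamma^u_ij = (G*[ij,u] - F*[ij,v])/(EG - F^2), Gamma^v_ij = (E*[ij,v] - F*[ij,u])/(EG - F^2)
Gamma_uuu = 204/757, Gamma_uuv = 0, Gamma_uvv = 0, Gamma_vuu = -216/757, Gamma_vuv = 0, Gamma_vvv = 0
X = (-3/4, 0), Y = (-27/16, 9/8) at the point

Answer: (nabla_X Y)^u = 3201/6056, (nabla_X Y)^v = -15813/6056


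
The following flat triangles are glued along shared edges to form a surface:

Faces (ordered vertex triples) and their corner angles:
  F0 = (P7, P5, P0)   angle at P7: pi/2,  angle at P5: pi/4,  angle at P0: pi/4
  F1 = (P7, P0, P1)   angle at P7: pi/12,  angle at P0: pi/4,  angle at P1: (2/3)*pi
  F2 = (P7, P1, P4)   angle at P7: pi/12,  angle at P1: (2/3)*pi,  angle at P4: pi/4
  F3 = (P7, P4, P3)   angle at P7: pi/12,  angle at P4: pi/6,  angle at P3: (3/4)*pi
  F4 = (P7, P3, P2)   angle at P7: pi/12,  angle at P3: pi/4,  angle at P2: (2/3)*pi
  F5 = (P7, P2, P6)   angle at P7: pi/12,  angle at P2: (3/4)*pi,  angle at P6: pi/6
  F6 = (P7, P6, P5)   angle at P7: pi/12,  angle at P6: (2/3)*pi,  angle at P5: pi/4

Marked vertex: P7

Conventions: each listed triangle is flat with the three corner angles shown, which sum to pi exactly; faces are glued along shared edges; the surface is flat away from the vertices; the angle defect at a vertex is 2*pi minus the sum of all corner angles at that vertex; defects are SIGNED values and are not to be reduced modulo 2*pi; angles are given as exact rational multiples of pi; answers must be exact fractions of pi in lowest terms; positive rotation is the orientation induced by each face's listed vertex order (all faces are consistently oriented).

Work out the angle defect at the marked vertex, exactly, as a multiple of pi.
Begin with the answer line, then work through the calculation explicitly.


Answer: defect(P7) = pi

Sum of corner angles at P7: pi
defect = 2*pi - pi


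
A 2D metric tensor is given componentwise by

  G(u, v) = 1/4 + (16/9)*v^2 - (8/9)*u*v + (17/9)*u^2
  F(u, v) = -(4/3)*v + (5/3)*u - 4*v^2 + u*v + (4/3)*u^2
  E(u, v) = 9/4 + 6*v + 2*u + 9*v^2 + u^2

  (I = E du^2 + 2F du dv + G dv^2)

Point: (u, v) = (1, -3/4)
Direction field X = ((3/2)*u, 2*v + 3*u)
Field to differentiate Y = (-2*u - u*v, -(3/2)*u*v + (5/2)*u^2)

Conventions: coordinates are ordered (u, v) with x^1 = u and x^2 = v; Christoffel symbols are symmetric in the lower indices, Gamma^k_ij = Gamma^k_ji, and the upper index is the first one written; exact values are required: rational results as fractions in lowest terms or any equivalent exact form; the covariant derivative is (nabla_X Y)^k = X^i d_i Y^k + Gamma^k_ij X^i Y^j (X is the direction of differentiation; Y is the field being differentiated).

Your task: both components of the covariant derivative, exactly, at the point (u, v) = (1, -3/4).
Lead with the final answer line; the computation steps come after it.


Answer: (nabla_X Y)^u = -685879/291960, (nabla_X Y)^v = 168361/64880

E = 93/16, F = 1, G = 137/36 at the point
E_u = 4, E_v = -15/2, F_u = 43/12, F_v = 17/3, G_u = 40/9, G_v = -32/9
EG - F^2 = 4055/192;  g^inv = (192/4055) * [[137/36, -1], [-1, 93/16]]
first-kind symbols [ij,l] = (1/2)(d_i g_jl + d_j g_il - d_l g_ij): [uu,u] = E_u/2 = 2, [uu,v] = F_u - E_v/2 = 22/3, [uv,u] = E_v/2 = -15/4, [uv,v] = G_u/2 = 20/9, [vv,u] = F_v - G_u/2 = 31/9, [vv,v] = G_v/2 = -16/9
Gamma^u_ij = (G*[ij,u] - F*[ij,v])/(EG - F^2), Gamma^v_ij = (E*[ij,v] - F*[ij,u])/(EG - F^2)
Gamma_uuu = 32/2433, Gamma_uuv = -1900/2433, Gamma_uvv = 77168/109485, Gamma_vuu = 1560/811, Gamma_vuv = 640/811, Gamma_vvv = -7936/12165
X = (3/2, 3/2), Y = (-5/4, 29/8) at the point


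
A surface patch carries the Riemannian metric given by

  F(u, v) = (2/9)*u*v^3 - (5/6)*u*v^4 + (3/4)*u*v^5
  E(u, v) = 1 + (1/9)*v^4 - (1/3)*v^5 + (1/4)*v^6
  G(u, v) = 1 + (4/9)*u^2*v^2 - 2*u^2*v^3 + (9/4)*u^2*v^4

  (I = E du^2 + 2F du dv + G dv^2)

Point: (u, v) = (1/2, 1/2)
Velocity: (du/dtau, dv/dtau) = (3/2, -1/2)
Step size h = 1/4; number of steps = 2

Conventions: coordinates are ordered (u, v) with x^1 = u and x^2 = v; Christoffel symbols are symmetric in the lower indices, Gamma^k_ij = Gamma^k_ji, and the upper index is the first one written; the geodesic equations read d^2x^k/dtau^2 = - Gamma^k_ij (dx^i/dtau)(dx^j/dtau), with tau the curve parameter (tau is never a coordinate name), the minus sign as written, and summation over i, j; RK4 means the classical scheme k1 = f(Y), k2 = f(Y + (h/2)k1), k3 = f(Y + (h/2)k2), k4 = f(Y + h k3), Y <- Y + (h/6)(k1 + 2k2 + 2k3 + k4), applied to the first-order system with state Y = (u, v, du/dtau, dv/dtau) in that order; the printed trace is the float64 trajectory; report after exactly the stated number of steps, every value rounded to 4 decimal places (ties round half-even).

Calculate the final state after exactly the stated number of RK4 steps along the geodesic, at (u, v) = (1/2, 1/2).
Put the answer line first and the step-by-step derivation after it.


Answer: u = 1.2503, v = 0.2503, du/dtau = 1.5013, dv/dtau = -0.4972

f(Y) = (du/dtau, dv/dtau, -Gamma^u_ij Y'^i Y'^j, -Gamma^v_ij Y'^i Y'^j) with the Gammas evaluated at the stage position; h = 0.250000; intermediate values shown to 6 dp
step 0: u = 0.5000, v = 0.5000, du/dtau = 1.5000, dv/dtau = -0.5000
step 1:
  k1: at (u, v) = (0.500000, 0.500000), (du/dtau, dv/dtau) = (1.500000, -0.500000); Gamma_uuu = 0.000000, Gamma_uuv = -0.000867, Gamma_uvv = -0.008673, Gamma_vuu = 0.000000, Gamma_vuv = 0.000867, Gamma_vvv = 0.008673; k1 = (1.500000, -0.500000, 0.000867, -0.000867)
  k2: at (u, v) = (0.687500, 0.437500), (du/dtau, dv/dtau) = (1.500108, -0.500108); Gamma_uuu = 0.000000, Gamma_uuv = 0.000100, Gamma_uvv = -0.009733, Gamma_vuu = 0.000000, Gamma_vuv = 0.000014, Gamma_vvv = -0.001390; k2 = (1.500108, -0.500108, 0.002584, 0.000369)
  k3: at (u, v) = (0.687514, 0.437486), (du/dtau, dv/dtau) = (1.500323, -0.499954); Gamma_uuu = 0.000000, Gamma_uuv = 0.000100, Gamma_uvv = -0.009733, Gamma_vuu = 0.000000, Gamma_vuv = 0.000014, Gamma_vvv = -0.001393; k3 = (1.500323, -0.499954, 0.002583, 0.000370)
  k4: at (u, v) = (0.875081, 0.375012), (du/dtau, dv/dtau) = (1.500646, -0.499908); Gamma_uuu = 0.000000, Gamma_uuv = 0.000800, Gamma_uvv = -0.008213, Gamma_vuu = 0.000000, Gamma_vuv = 0.001333, Gamma_vvv = -0.013687; k4 = (1.500646, -0.499908, 0.003252, 0.005420)
  Y <- Y + (h/6)(k1 + 2k2 + 2k3 + k4): u = 0.8751, v = 0.3750, du/dtau = 1.5006, dv/dtau = -0.4997
step 2:
  k1: at (u, v) = (0.875063, 0.374999), (du/dtau, dv/dtau) = (1.500602, -0.499749); Gamma_uuu = 0.000000, Gamma_uuv = 0.000800, Gamma_uvv = -0.008212, Gamma_vuu = 0.000000, Gamma_vuv = 0.001333, Gamma_vvv = -0.013688; k1 = (1.500602, -0.499749, 0.003251, 0.005418)
  k2: at (u, v) = (1.062638, 0.312530), (du/dtau, dv/dtau) = (1.501009, -0.499071); Gamma_uuu = 0.000000, Gamma_uuv = 0.001065, Gamma_uvv = -0.004956, Gamma_vuu = 0.000000, Gamma_vuv = 0.004045, Gamma_vvv = -0.018832; k2 = (1.501009, -0.499071, 0.002830, 0.010751)
  k3: at (u, v) = (1.062689, 0.312615), (du/dtau, dv/dtau) = (1.500956, -0.498405); Gamma_uuu = 0.000000, Gamma_uuv = 0.001065, Gamma_uvv = -0.004963, Gamma_vuu = 0.000000, Gamma_vuv = 0.004042, Gamma_vvv = -0.018844; k3 = (1.500956, -0.498405, 0.002826, 0.010729)
  k4: at (u, v) = (1.250302, 0.250397), (du/dtau, dv/dtau) = (1.501309, -0.497066); Gamma_uuu = 0.000000, Gamma_uuv = 0.000943, Gamma_uvv = -0.001368, Gamma_vuu = 0.000000, Gamma_vuv = 0.006586, Gamma_vvv = -0.009550; k4 = (1.501309, -0.497066, 0.001745, 0.012189)
  Y <- Y + (h/6)(k1 + 2k2 + 2k3 + k4): u = 1.2503, v = 0.2503, du/dtau = 1.5013, dv/dtau = -0.4972


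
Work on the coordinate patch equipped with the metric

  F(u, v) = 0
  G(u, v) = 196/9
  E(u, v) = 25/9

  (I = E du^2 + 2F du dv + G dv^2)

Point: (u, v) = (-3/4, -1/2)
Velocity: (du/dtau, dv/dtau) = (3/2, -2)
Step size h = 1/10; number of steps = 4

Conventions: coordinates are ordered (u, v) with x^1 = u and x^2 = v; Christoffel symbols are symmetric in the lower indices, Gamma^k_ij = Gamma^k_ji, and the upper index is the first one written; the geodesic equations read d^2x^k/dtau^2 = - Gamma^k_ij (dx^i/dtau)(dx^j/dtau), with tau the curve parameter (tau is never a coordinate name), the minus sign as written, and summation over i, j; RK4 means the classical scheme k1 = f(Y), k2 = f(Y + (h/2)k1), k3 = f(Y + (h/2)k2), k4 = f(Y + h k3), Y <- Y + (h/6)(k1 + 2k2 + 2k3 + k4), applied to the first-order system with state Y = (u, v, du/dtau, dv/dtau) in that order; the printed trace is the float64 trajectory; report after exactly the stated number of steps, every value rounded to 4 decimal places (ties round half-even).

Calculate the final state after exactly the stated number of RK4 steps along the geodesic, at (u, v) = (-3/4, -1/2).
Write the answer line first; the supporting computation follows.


Answer: u = -0.1500, v = -1.3000, du/dtau = 1.5000, dv/dtau = -2.0000

f(Y) = (du/dtau, dv/dtau, -Gamma^u_ij Y'^i Y'^j, -Gamma^v_ij Y'^i Y'^j) with the Gammas evaluated at the stage position; h = 0.100000; intermediate values shown to 6 dp
step 0: u = -0.7500, v = -0.5000, du/dtau = 1.5000, dv/dtau = -2.0000
step 1:
  k1: at (u, v) = (-0.750000, -0.500000), (du/dtau, dv/dtau) = (1.500000, -2.000000); Gamma_uuu = 0.000000, Gamma_uuv = 0.000000, Gamma_uvv = 0.000000, Gamma_vuu = 0.000000, Gamma_vuv = 0.000000, Gamma_vvv = 0.000000; k1 = (1.500000, -2.000000, 0.000000, 0.000000)
  k2: at (u, v) = (-0.675000, -0.600000), (du/dtau, dv/dtau) = (1.500000, -2.000000); Gamma_uuu = 0.000000, Gamma_uuv = 0.000000, Gamma_uvv = 0.000000, Gamma_vuu = 0.000000, Gamma_vuv = 0.000000, Gamma_vvv = 0.000000; k2 = (1.500000, -2.000000, 0.000000, 0.000000)
  k3: at (u, v) = (-0.675000, -0.600000), (du/dtau, dv/dtau) = (1.500000, -2.000000); Gamma_uuu = 0.000000, Gamma_uuv = 0.000000, Gamma_uvv = 0.000000, Gamma_vuu = 0.000000, Gamma_vuv = 0.000000, Gamma_vvv = 0.000000; k3 = (1.500000, -2.000000, 0.000000, 0.000000)
  k4: at (u, v) = (-0.600000, -0.700000), (du/dtau, dv/dtau) = (1.500000, -2.000000); Gamma_uuu = 0.000000, Gamma_uuv = 0.000000, Gamma_uvv = 0.000000, Gamma_vuu = 0.000000, Gamma_vuv = 0.000000, Gamma_vvv = 0.000000; k4 = (1.500000, -2.000000, 0.000000, 0.000000)
  Y <- Y + (h/6)(k1 + 2k2 + 2k3 + k4): u = -0.6000, v = -0.7000, du/dtau = 1.5000, dv/dtau = -2.0000
step 2:
  k1: at (u, v) = (-0.600000, -0.700000), (du/dtau, dv/dtau) = (1.500000, -2.000000); Gamma_uuu = 0.000000, Gamma_uuv = 0.000000, Gamma_uvv = 0.000000, Gamma_vuu = 0.000000, Gamma_vuv = 0.000000, Gamma_vvv = 0.000000; k1 = (1.500000, -2.000000, 0.000000, 0.000000)
  k2: at (u, v) = (-0.525000, -0.800000), (du/dtau, dv/dtau) = (1.500000, -2.000000); Gamma_uuu = 0.000000, Gamma_uuv = 0.000000, Gamma_uvv = 0.000000, Gamma_vuu = 0.000000, Gamma_vuv = 0.000000, Gamma_vvv = 0.000000; k2 = (1.500000, -2.000000, 0.000000, 0.000000)
  k3: at (u, v) = (-0.525000, -0.800000), (du/dtau, dv/dtau) = (1.500000, -2.000000); Gamma_uuu = 0.000000, Gamma_uuv = 0.000000, Gamma_uvv = 0.000000, Gamma_vuu = 0.000000, Gamma_vuv = 0.000000, Gamma_vvv = 0.000000; k3 = (1.500000, -2.000000, 0.000000, 0.000000)
  k4: at (u, v) = (-0.450000, -0.900000), (du/dtau, dv/dtau) = (1.500000, -2.000000); Gamma_uuu = 0.000000, Gamma_uuv = 0.000000, Gamma_uvv = 0.000000, Gamma_vuu = 0.000000, Gamma_vuv = 0.000000, Gamma_vvv = 0.000000; k4 = (1.500000, -2.000000, 0.000000, 0.000000)
  Y <- Y + (h/6)(k1 + 2k2 + 2k3 + k4): u = -0.4500, v = -0.9000, du/dtau = 1.5000, dv/dtau = -2.0000
step 3:
  k1: at (u, v) = (-0.450000, -0.900000), (du/dtau, dv/dtau) = (1.500000, -2.000000); Gamma_uuu = 0.000000, Gamma_uuv = 0.000000, Gamma_uvv = 0.000000, Gamma_vuu = 0.000000, Gamma_vuv = 0.000000, Gamma_vvv = 0.000000; k1 = (1.500000, -2.000000, 0.000000, 0.000000)
  k2: at (u, v) = (-0.375000, -1.000000), (du/dtau, dv/dtau) = (1.500000, -2.000000); Gamma_uuu = 0.000000, Gamma_uuv = 0.000000, Gamma_uvv = 0.000000, Gamma_vuu = 0.000000, Gamma_vuv = 0.000000, Gamma_vvv = 0.000000; k2 = (1.500000, -2.000000, 0.000000, 0.000000)
  k3: at (u, v) = (-0.375000, -1.000000), (du/dtau, dv/dtau) = (1.500000, -2.000000); Gamma_uuu = 0.000000, Gamma_uuv = 0.000000, Gamma_uvv = 0.000000, Gamma_vuu = 0.000000, Gamma_vuv = 0.000000, Gamma_vvv = 0.000000; k3 = (1.500000, -2.000000, 0.000000, 0.000000)
  k4: at (u, v) = (-0.300000, -1.100000), (du/dtau, dv/dtau) = (1.500000, -2.000000); Gamma_uuu = 0.000000, Gamma_uuv = 0.000000, Gamma_uvv = 0.000000, Gamma_vuu = 0.000000, Gamma_vuv = 0.000000, Gamma_vvv = 0.000000; k4 = (1.500000, -2.000000, 0.000000, 0.000000)
  Y <- Y + (h/6)(k1 + 2k2 + 2k3 + k4): u = -0.3000, v = -1.1000, du/dtau = 1.5000, dv/dtau = -2.0000
step 4:
  k1: at (u, v) = (-0.300000, -1.100000), (du/dtau, dv/dtau) = (1.500000, -2.000000); Gamma_uuu = 0.000000, Gamma_uuv = 0.000000, Gamma_uvv = 0.000000, Gamma_vuu = 0.000000, Gamma_vuv = 0.000000, Gamma_vvv = 0.000000; k1 = (1.500000, -2.000000, 0.000000, 0.000000)
  k2: at (u, v) = (-0.225000, -1.200000), (du/dtau, dv/dtau) = (1.500000, -2.000000); Gamma_uuu = 0.000000, Gamma_uuv = 0.000000, Gamma_uvv = 0.000000, Gamma_vuu = 0.000000, Gamma_vuv = 0.000000, Gamma_vvv = 0.000000; k2 = (1.500000, -2.000000, 0.000000, 0.000000)
  k3: at (u, v) = (-0.225000, -1.200000), (du/dtau, dv/dtau) = (1.500000, -2.000000); Gamma_uuu = 0.000000, Gamma_uuv = 0.000000, Gamma_uvv = 0.000000, Gamma_vuu = 0.000000, Gamma_vuv = 0.000000, Gamma_vvv = 0.000000; k3 = (1.500000, -2.000000, 0.000000, 0.000000)
  k4: at (u, v) = (-0.150000, -1.300000), (du/dtau, dv/dtau) = (1.500000, -2.000000); Gamma_uuu = 0.000000, Gamma_uuv = 0.000000, Gamma_uvv = 0.000000, Gamma_vuu = 0.000000, Gamma_vuv = 0.000000, Gamma_vvv = 0.000000; k4 = (1.500000, -2.000000, 0.000000, 0.000000)
  Y <- Y + (h/6)(k1 + 2k2 + 2k3 + k4): u = -0.1500, v = -1.3000, du/dtau = 1.5000, dv/dtau = -2.0000


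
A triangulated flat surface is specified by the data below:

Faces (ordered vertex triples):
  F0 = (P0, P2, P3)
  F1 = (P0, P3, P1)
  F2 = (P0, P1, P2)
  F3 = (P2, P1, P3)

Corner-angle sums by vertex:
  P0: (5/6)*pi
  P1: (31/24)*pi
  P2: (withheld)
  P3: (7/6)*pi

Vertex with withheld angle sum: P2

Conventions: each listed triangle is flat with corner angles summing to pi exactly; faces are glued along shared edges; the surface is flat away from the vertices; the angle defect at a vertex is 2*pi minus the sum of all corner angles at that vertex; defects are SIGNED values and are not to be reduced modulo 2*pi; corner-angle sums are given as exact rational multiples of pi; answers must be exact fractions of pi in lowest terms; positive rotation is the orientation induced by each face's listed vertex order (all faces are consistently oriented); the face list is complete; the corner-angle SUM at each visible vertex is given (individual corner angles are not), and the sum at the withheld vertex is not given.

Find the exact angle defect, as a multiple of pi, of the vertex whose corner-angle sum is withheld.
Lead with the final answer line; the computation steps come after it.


Answer: defect(P2) = (31/24)*pi

V = 4, E = 6, F = 4; chi = V - E + F = 2
Gauss-Bonnet: total defect = 2*pi*chi = 4*pi; visible defects sum to (65/24)*pi


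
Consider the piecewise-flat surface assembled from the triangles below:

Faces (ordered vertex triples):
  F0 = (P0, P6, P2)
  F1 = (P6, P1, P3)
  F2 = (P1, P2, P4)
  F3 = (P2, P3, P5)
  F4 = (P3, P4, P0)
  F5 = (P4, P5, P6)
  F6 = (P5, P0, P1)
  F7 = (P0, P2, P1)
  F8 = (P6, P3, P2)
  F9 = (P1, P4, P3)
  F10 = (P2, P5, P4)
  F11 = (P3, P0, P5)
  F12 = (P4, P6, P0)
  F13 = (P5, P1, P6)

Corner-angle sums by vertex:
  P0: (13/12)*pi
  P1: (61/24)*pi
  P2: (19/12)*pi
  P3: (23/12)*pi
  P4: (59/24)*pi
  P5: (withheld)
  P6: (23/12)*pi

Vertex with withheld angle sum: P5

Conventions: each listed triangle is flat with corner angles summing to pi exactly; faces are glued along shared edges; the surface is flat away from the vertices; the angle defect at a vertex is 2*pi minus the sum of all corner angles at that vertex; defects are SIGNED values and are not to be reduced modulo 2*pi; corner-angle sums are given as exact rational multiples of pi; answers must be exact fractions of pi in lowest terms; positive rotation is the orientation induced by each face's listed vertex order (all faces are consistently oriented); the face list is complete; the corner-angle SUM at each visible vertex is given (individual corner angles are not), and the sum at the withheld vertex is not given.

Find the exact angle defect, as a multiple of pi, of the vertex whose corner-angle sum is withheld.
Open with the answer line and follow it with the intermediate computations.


Answer: defect(P5) = -pi/2

V = 7, E = 21, F = 14; chi = V - E + F = 0
Gauss-Bonnet: total defect = 2*pi*chi = 0; visible defects sum to pi/2


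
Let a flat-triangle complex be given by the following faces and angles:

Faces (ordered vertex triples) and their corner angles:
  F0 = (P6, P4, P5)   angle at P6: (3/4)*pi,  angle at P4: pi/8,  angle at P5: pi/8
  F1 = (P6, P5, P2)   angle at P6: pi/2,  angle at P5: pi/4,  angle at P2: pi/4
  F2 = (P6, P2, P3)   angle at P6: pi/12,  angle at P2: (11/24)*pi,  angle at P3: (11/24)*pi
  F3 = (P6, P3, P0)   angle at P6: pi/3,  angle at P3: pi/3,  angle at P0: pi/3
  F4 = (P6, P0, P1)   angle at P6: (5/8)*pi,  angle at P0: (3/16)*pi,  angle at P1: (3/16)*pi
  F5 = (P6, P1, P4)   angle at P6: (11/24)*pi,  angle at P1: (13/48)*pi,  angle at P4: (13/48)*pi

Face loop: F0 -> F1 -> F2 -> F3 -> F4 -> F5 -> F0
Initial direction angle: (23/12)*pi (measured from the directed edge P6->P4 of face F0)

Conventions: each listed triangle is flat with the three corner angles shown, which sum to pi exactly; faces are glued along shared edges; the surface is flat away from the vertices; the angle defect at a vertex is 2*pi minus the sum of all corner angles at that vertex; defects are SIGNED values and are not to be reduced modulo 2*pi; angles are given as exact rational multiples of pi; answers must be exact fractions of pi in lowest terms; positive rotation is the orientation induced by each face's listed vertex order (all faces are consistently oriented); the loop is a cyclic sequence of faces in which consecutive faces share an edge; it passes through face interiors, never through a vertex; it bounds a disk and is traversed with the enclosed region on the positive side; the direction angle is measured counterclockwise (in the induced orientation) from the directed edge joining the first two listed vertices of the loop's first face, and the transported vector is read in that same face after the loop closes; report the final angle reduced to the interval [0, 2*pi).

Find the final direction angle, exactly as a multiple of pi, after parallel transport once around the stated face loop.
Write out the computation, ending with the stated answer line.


enclosed vertex P6: corner angles sum to (11/4)*pi, defect = 2*pi - (11/4)*pi = (-3/4)*pi
final direction = starting direction + enclosed defect total, reduced mod 2*pi (induced orientation)
final angle = (23/12)*pi - (3/4)*pi = (7/6)*pi (mod 2*pi)

Answer: final direction angle = (7/6)*pi


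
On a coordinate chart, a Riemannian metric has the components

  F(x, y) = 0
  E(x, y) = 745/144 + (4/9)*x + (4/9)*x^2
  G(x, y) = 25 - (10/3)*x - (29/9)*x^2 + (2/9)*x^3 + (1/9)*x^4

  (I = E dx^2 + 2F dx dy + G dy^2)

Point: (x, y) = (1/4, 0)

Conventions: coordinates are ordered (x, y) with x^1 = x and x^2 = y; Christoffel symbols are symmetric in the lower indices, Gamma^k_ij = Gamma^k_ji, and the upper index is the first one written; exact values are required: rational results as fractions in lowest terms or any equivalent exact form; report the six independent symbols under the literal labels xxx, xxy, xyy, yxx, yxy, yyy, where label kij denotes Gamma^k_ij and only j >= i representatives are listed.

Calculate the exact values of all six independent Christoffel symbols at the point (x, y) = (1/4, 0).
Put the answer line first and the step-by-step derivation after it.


Answer: Gamma_xxx = 16/255, Gamma_xxy = 0, Gamma_xyy = 47/102, Gamma_yxx = 0, Gamma_yxy = -24/235, Gamma_yyy = 0

E = 85/16, F = 0, G = 55225/2304 at the point
E_x = 2/3, E_y = 0, F_x = 0, F_y = 0, G_x = -235/48, G_y = 0
EG - F^2 = 4694125/36864;  g^inv = (36864/4694125) * [[55225/2304, 0], [0, 85/16]]
first-kind symbols [ij,l] = (1/2)(d_i g_jl + d_j g_il - d_l g_ij): [xx,x] = E_x/2 = 1/3, [xx,y] = F_x - E_y/2 = 0, [xy,x] = E_y/2 = 0, [xy,y] = G_x/2 = -235/96, [yy,x] = F_y - G_x/2 = 235/96, [yy,y] = G_y/2 = 0
Gamma^x_ij = (G*[ij,x] - F*[ij,y])/(EG - F^2), Gamma^y_ij = (E*[ij,y] - F*[ij,x])/(EG - F^2)


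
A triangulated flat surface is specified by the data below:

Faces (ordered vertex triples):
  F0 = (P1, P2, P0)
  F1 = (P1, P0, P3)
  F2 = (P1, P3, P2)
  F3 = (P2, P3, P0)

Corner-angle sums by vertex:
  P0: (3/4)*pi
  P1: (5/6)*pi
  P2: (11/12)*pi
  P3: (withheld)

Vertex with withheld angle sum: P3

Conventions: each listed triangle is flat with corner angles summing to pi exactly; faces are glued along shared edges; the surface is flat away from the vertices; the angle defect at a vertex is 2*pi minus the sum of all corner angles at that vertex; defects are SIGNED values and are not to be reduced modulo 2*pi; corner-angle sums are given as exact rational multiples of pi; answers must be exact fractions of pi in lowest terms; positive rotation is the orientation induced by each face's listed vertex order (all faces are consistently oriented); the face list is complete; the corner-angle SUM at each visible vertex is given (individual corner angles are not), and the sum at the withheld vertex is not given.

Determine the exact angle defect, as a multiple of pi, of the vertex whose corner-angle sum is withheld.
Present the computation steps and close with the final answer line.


V = 4, E = 6, F = 4; chi = V - E + F = 2
Gauss-Bonnet: total defect = 2*pi*chi = 4*pi; visible defects sum to (7/2)*pi

Answer: defect(P3) = pi/2


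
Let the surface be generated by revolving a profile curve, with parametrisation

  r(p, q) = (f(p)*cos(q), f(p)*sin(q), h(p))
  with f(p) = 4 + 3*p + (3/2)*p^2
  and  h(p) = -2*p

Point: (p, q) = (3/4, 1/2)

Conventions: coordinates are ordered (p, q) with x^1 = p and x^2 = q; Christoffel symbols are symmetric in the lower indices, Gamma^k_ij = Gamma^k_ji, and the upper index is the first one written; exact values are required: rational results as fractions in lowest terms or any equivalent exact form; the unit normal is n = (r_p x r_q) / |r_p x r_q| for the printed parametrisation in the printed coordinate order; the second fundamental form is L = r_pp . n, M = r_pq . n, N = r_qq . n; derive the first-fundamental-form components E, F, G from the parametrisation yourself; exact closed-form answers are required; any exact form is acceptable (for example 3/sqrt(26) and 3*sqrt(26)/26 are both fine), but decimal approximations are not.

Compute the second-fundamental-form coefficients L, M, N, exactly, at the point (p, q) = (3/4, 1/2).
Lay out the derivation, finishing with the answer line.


f = 227/32, f' = 21/4, f'' = 3, h' = -2, h'' = 0
E = 505/16, F = 0, G = 51529/1024; answer radicand W^2 = 505/16
unnormalised second-form numerators: l = 6, m = 0, n = -227/16; L = l/sqrt(505/16), and similarly M = m/sqrt(W^2), N = n/sqrt(W^2)

Answer: L = 24*sqrt(505)/505, M = 0, N = -227*sqrt(505)/2020


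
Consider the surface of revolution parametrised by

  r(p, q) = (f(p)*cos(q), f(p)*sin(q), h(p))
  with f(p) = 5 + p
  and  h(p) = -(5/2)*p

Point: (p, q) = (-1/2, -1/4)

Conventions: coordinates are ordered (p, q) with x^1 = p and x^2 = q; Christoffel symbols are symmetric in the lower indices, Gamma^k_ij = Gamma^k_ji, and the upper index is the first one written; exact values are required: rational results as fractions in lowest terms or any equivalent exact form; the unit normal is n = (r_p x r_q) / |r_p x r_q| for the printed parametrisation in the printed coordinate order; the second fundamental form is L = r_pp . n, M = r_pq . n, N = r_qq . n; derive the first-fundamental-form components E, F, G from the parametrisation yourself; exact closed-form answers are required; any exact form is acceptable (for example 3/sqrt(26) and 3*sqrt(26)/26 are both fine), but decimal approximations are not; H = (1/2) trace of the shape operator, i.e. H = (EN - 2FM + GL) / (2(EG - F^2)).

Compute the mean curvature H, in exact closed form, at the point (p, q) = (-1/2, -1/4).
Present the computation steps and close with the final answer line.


f = 9/2, f' = 1, f'' = 0, h' = -5/2, h'' = 0
E = 29/4, F = 0, G = 81/4; answer radicand W^2 = 29/4
unnormalised second-form numerators: l = 0, m = 0, n = -45/4; L = l/sqrt(29/4), and similarly M = m/sqrt(W^2), N = n/sqrt(W^2)
H = (E*n - 2*F*m + G*l) / (2*(EG - F^2)*sqrt(W^2)); E*n - 2*F*m + G*l = -1305/16, EG - F^2 = 2349/16, so H = (-5/18)/sqrt(29/4)

Answer: H = -5*sqrt(29)/261


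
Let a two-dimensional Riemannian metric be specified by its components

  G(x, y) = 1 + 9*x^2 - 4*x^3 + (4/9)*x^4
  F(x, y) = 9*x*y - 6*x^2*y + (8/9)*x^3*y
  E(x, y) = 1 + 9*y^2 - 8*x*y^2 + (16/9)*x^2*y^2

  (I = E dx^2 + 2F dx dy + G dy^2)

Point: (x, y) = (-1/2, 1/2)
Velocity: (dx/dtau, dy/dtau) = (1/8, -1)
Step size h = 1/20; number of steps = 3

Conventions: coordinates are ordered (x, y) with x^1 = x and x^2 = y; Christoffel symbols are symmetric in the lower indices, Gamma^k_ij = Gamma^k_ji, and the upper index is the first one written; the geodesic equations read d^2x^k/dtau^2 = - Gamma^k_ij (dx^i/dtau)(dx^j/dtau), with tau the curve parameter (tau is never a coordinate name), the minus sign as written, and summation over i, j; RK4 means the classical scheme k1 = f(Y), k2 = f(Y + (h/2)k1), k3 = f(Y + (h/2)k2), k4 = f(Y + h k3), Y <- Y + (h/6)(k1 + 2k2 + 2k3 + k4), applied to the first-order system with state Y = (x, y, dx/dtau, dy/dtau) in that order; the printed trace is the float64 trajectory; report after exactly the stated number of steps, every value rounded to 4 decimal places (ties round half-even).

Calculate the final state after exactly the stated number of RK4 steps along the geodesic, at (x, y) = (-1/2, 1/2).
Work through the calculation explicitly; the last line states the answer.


f(Y) = (dx/dtau, dy/dtau, -Gamma^x_ij Y'^i Y'^j, -Gamma^y_ij Y'^i Y'^j) with the Gammas evaluated at the stage position; h = 0.050000; intermediate values shown to 6 dp
step 0: x = -0.5000, y = 0.5000, dx/dtau = 0.1250, dy/dtau = -1.0000
step 1:
  k1: at (x, y) = (-0.500000, 0.500000), (dx/dtau, dy/dtau) = (0.125000, -1.000000); Gamma_xxx = -0.171206, Gamma_xxy = 0.941634, Gamma_xyy = 0.000000, Gamma_yxx = 0.155642, Gamma_yxy = -0.856031, Gamma_yyy = 0.000000; k1 = (0.125000, -1.000000, 0.238084, -0.216440)
  k2: at (x, y) = (-0.496875, 0.475000), (dx/dtau, dy/dtau) = (0.130952, -1.005411); Gamma_xxx = -0.162838, Gamma_xxy = 0.941675, Gamma_xyy = 0.000000, Gamma_yxx = 0.154931, Gamma_yxy = -0.895951, Gamma_yyy = 0.000000; k2 = (0.130952, -1.005411, 0.250755, -0.238580)
  k3: at (x, y) = (-0.496726, 0.474865), (dx/dtau, dy/dtau) = (0.131269, -1.005964); Gamma_xxx = -0.162829, Gamma_xxy = 0.941841, Gamma_xyy = 0.000000, Gamma_yxx = 0.154924, Gamma_yxy = -0.896118, Gamma_yyy = 0.000000; k3 = (0.131269, -1.005964, 0.251550, -0.239338)
  k4: at (x, y) = (-0.493437, 0.449702), (dx/dtau, dy/dtau) = (0.137577, -1.011967); Gamma_xxx = -0.154014, Gamma_xxy = 0.939571, Gamma_xyy = 0.000000, Gamma_yxx = 0.153794, Gamma_yxy = -0.938234, Gamma_yyy = 0.000000; k4 = (0.137577, -1.011967, 0.264537, -0.264160)
  Y <- Y + (h/6)(k1 + 2k2 + 2k3 + k4): x = -0.4934, y = 0.4497, dx/dtau = 0.1376, dy/dtau = -1.0120
step 2:
  k1: at (x, y) = (-0.493442, 0.449711), (dx/dtau, dy/dtau) = (0.137560, -1.011970); Gamma_xxx = -0.154016, Gamma_xxy = 0.939567, Gamma_xyy = 0.000000, Gamma_yxx = 0.153795, Gamma_yxy = -0.938220, Gamma_yyy = 0.000000; k1 = (0.137560, -1.011970, 0.264503, -0.264124)
  k2: at (x, y) = (-0.490002, 0.424411), (dx/dtau, dy/dtau) = (0.144173, -1.018573); Gamma_xxx = -0.144757, Gamma_xxy = 0.934553, Gamma_xyy = 0.000000, Gamma_yxx = 0.152185, Gamma_yxy = -0.982506, Gamma_yyy = 0.000000; k2 = (0.144173, -1.018573, 0.277488, -0.291726)
  k3: at (x, y) = (-0.489837, 0.424246), (dx/dtau, dy/dtau) = (0.144497, -1.019263); Gamma_xxx = -0.144734, Gamma_xxy = 0.934714, Gamma_xyy = 0.000000, Gamma_yxx = 0.152173, Gamma_yxy = -0.982752, Gamma_yyy = 0.000000; k3 = (0.144497, -1.019263, 0.278353, -0.292659)
  k4: at (x, y) = (-0.486217, 0.398748), (dx/dtau, dy/dtau) = (0.151478, -1.026603); Gamma_xxx = -0.135014, Gamma_xxy = 0.926468, Gamma_xyy = 0.000000, Gamma_yxx = 0.150003, Gamma_yxy = -1.029326, Gamma_yyy = 0.000000; k4 = (0.151478, -1.026603, 0.291244, -0.323578)
  Y <- Y + (h/6)(k1 + 2k2 + 2k3 + k4): x = -0.4862, y = 0.3988, dx/dtau = 0.1515, dy/dtau = -1.0266
step 3:
  k1: at (x, y) = (-0.486222, 0.398759), (dx/dtau, dy/dtau) = (0.151455, -1.026608); Gamma_xxx = -0.135017, Gamma_xxy = 0.926468, Gamma_xyy = 0.000000, Gamma_yxx = 0.150004, Gamma_yxy = -1.029307, Gamma_yyy = 0.000000; k1 = (0.151455, -1.026608, 0.291201, -0.323525)
  k2: at (x, y) = (-0.482435, 0.373093), (dx/dtau, dy/dtau) = (0.158736, -1.034696); Gamma_xxx = -0.124860, Gamma_xxy = 0.914438, Gamma_xyy = 0.000000, Gamma_yxx = 0.147199, Gamma_yxy = -1.078047, Gamma_yyy = 0.000000; k2 = (0.158736, -1.034696, 0.303526, -0.357832)
  k3: at (x, y) = (-0.482253, 0.372891), (dx/dtau, dy/dtau) = (0.159044, -1.035553); Gamma_xxx = -0.124817, Gamma_xxy = 0.914559, Gamma_xyy = 0.000000, Gamma_yxx = 0.147177, Gamma_yxy = -1.078400, Gamma_yyy = 0.000000; k3 = (0.159044, -1.035553, 0.304410, -0.358944)
  k4: at (x, y) = (-0.478269, 0.346981), (dx/dtau, dy/dtau) = (0.166676, -1.044555); Gamma_xxx = -0.114216, Gamma_xxy = 0.898063, Gamma_xyy = 0.000000, Gamma_yxx = 0.143633, Gamma_yxy = -1.129367, Gamma_yyy = 0.000000; k4 = (0.166676, -1.044555, 0.315883, -0.397241)
  Y <- Y + (h/6)(k1 + 2k2 + 2k3 + k4): x = -0.4783, y = 0.3470, dx/dtau = 0.1666, dy/dtau = -1.0446

Answer: x = -0.4783, y = 0.3470, dx/dtau = 0.1666, dy/dtau = -1.0446
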